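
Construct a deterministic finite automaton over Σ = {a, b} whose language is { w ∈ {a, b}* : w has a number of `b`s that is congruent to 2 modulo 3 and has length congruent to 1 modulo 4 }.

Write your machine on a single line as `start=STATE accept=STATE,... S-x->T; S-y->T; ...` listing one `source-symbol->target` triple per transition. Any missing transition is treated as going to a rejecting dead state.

start=S0; accept=S11; S0-a->S1; S0-b->S2; S1-a->S3; S1-b->S4; S2-a->S4; S2-b->S5; S3-a->S6; S3-b->S7; S4-a->S7; S4-b->S8; S5-a->S8; S5-b->S6; S6-a->S0; S6-b->S9; S7-a->S9; S7-b->S10; S8-a->S10; S8-b->S0; S9-a->S2; S9-b->S11; S10-a->S11; S10-b->S1; S11-a->S5; S11-b->S3

Run two small machines in parallel and take their product. One (3 states) tracks the count of `b`s modulo 3; the other (4 states) tracks the input length modulo 4. Each combined state is a pair, one component from each; accept when both components accept.
With 12 states:
          a    b  
>  S0     S1   S2 
   S1     S3   S4 
   S2     S4   S5 
   S3     S6   S7 
   S4     S7   S8 
   S5     S8   S6 
   S6     S0   S9 
   S7     S9  S10 
   S8    S10   S0 
   S9     S2  S11 
   S10   S11   S1 
 * S11    S5   S3 
(> = start, * = accepting)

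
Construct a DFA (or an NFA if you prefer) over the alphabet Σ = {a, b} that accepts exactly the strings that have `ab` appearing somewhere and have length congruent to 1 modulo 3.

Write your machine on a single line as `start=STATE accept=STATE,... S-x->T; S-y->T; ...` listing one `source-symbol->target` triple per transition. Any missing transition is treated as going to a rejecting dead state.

start=q0; accept=q8; q0-a->q1; q0-b->q2; q1-a->q3; q1-b->q4; q2-a->q3; q2-b->q5; q3-a->q6; q3-b->q7; q4-a->q7; q4-b->q7; q5-a->q6; q5-b->q0; q6-a->q1; q6-b->q8; q7-a->q8; q7-b->q8; q8-a->q4; q8-b->q4

Build one automaton per condition and run them in lockstep. One (3 states) tracks whether and how much of `ab` has been seen; the other (3 states) tracks the input length modulo 3. Each combined state is a pair, one component from each; accept when both components accept.
A 9-state machine:
        a   b  
>  q0   q1  q2 
   q1   q3  q4 
   q2   q3  q5 
   q3   q6  q7 
   q4   q7  q7 
   q5   q6  q0 
   q6   q1  q8 
   q7   q8  q8 
 * q8   q4  q4 
(> = start, * = accepting)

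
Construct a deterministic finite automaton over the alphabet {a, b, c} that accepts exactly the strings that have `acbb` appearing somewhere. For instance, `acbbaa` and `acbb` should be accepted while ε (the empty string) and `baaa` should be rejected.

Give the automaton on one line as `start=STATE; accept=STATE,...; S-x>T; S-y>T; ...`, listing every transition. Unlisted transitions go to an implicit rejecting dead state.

Track how much of `acbb` has been matched so far: state S0 is no progress, S4 is the absorbing accept state reached once `acbb` has occurred. Intermediate states record partial matches; on a mismatch, fall back to the longest reusable overlap.
A 5-state machine:
        a   b   c  
>  S0   S1  S0  S0 
   S1   S1  S0  S2 
   S2   S1  S3  S0 
   S3   S1  S4  S0 
 * S4   S4  S4  S4 
(> = start, * = accepting)

start=S0; accept=S4; S0-a>S1; S0-b>S0; S0-c>S0; S1-a>S1; S1-b>S0; S1-c>S2; S2-a>S1; S2-b>S3; S2-c>S0; S3-a>S1; S3-b>S4; S3-c>S0; S4-a>S4; S4-b>S4; S4-c>S4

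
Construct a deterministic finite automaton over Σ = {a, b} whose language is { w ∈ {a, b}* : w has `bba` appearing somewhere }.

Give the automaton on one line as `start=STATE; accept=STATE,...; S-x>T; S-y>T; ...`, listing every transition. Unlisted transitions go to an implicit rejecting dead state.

States q0..q2 record the length of the longest prefix of `bba` that matches the current input suffix. Reaching q3 means `bba` has been seen, and we stay there forever. Accept from q3.
A 4-state machine:
        a   b  
>  q0   q0  q1 
   q1   q0  q2 
   q2   q3  q2 
 * q3   q3  q3 
(> = start, * = accepting)

start=q0; accept=q3; q0-a>q0; q0-b>q1; q1-a>q0; q1-b>q2; q2-a>q3; q2-b>q2; q3-a>q3; q3-b>q3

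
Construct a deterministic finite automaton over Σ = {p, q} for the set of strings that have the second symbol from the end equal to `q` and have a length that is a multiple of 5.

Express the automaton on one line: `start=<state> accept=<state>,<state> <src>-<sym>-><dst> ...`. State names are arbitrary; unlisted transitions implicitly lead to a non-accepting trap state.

start=A accept=G A-p->B A-q->B B-p->C B-q->C C-p->D C-q->D D-p->E D-q->F E-p->A E-q->A F-p->G F-q->G G-p->B G-q->B

Handle the two conditions separately and then intersect. The first has 7 states tracking the last 2 symbols read; the second has 5 states tracking the input length modulo 5. A product state is a pair (one from each), accepting exactly when both do. Minimizing collapses redundant product states.
With 7 states:
       p  q 
>  A   B  B 
   B   C  C 
   C   D  D 
   D   E  F 
   E   A  A 
   F   G  G 
 * G   B  B 
(> = start, * = accepting)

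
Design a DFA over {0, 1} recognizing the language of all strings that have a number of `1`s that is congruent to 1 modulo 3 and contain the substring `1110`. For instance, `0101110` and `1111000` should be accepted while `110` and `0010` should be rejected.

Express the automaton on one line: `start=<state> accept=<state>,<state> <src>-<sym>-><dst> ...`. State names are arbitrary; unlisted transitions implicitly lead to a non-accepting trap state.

start=q0 accept=q12 q0-0->q0 q0-1->q1 q1-0->q2 q1-1->q3 q2-0->q2 q2-1->q4 q3-0->q5 q3-1->q6 q4-0->q5 q4-1->q7 q5-0->q5 q5-1->q8 q6-0->q9 q6-1->q10 q7-0->q0 q7-1->q10 q8-0->q0 q8-1->q11 q9-0->q9 q9-1->q12 q10-0->q12 q10-1->q13 q11-0->q2 q11-1->q13 q12-0->q12 q12-1->q14 q13-0->q14 q13-1->q6 q14-0->q14 q14-1->q9

Run two small machines in parallel and take their product. One (3 states) tracks the count of `1`s modulo 3; the other (5 states) tracks whether and how much of `1110` has been seen. Each combined state is a pair, one component from each; accept when both components accept.
15 states suffice.
          0    1  
>  q0     q0   q1 
   q1     q2   q3 
   q2     q2   q4 
   q3     q5   q6 
   q4     q5   q7 
   q5     q5   q8 
   q6     q9  q10 
   q7     q0  q10 
   q8     q0  q11 
   q9     q9  q12 
   q10   q12  q13 
   q11    q2  q13 
 * q12   q12  q14 
   q13   q14   q6 
   q14   q14   q9 
(> = start, * = accepting)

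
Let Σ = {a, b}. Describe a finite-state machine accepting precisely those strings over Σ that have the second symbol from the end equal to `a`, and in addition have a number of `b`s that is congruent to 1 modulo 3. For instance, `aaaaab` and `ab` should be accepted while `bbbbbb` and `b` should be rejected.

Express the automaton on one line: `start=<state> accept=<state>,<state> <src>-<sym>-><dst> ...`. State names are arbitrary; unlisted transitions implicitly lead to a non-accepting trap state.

Handle the two conditions separately and then intersect. The first has 7 states tracking the last 2 symbols read; the second has 3 states tracking the count of `b`s modulo 3. A product state is a pair (one from each), accepting exactly when both do. Minimizing collapses redundant product states.
        a   b  
>  S0   S1  S2 
   S1   S1  S3 
   S2   S4  S5 
 * S3   S4  S5 
   S4   S6  S5 
   S5   S5  S0 
 * S6   S6  S5 
(> = start, * = accepting)

start=S0 accept=S3,S6 S0-a->S1 S0-b->S2 S1-a->S1 S1-b->S3 S2-a->S4 S2-b->S5 S3-a->S4 S3-b->S5 S4-a->S6 S4-b->S5 S5-a->S5 S5-b->S0 S6-a->S6 S6-b->S5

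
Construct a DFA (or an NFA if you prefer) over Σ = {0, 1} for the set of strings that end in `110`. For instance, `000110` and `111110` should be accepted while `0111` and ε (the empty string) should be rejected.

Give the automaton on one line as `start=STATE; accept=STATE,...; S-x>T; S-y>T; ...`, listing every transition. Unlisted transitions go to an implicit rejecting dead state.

Remember how much of `110` the current input suffix matches. State S0 means no match yet; S1 means the last symbol is `1`; S2 means the last 2 symbols are `11`; S3 means the last 3 symbols are `110`. Only S3 accepts. On a mismatch, fall back to the longest proper suffix that is still a prefix of `110`.
With 4 states:
        0   1  
>  S0   S0  S1 
   S1   S0  S2 
   S2   S3  S2 
 * S3   S0  S1 
(> = start, * = accepting)

start=S0; accept=S3; S0-0>S0; S0-1>S1; S1-0>S0; S1-1>S2; S2-0>S3; S2-1>S2; S3-0>S0; S3-1>S1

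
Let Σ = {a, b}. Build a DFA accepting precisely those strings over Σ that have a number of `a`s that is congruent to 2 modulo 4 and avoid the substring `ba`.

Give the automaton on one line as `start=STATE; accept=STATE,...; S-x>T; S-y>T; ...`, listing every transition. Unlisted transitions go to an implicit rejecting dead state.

Build one automaton per condition and run them in lockstep. The first has 4 states tracking the count of `a`s modulo 4; the second has 3 states tracking partial matches of the forbidden pattern `ba`. A product state is a pair (one from each), accepting exactly when both do. Equivalent product states are then merged.
With 6 states:
        a   b  
>  s0   s1  s2 
   s1   s3  s2 
   s2   s2  s2 
 * s3   s4  s5 
   s4   s0  s2 
 * s5   s2  s5 
(> = start, * = accepting)

start=s0; accept=s3,s5; s0-a>s1; s0-b>s2; s1-a>s3; s1-b>s2; s2-a>s2; s2-b>s2; s3-a>s4; s3-b>s5; s4-a>s0; s4-b>s2; s5-a>s2; s5-b>s5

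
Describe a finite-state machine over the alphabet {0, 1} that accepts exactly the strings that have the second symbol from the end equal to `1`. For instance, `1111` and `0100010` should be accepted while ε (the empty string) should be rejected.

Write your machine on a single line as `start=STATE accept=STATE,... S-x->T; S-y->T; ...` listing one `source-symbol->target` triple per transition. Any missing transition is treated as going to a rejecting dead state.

A DFA must remember the last 2 symbols (since which symbol is second-to-last isn't known until the input ends). Use one state per possible window of the last ≤2 symbols; accept from those whose window starts with `1`.
With 7 states:
        0   1  
>  q0   q1  q2 
   q1   q3  q4 
   q2   q5  q6 
   q3   q3  q4 
   q4   q5  q6 
 * q5   q3  q4 
 * q6   q5  q6 
(> = start, * = accepting)

start=q0; accept=q5,q6; q0-0->q1; q0-1->q2; q1-0->q3; q1-1->q4; q2-0->q5; q2-1->q6; q3-0->q3; q3-1->q4; q4-0->q5; q4-1->q6; q5-0->q3; q5-1->q4; q6-0->q5; q6-1->q6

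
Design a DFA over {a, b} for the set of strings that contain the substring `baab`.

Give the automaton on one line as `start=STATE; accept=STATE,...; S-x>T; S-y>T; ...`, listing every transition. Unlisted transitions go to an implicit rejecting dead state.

start=s0; accept=s4; s0-a>s0; s0-b>s1; s1-a>s2; s1-b>s1; s2-a>s3; s2-b>s1; s3-a>s0; s3-b>s4; s4-a>s4; s4-b>s4

Track how much of `baab` has been matched so far: state s0 is no progress, s4 is the absorbing accept state reached once `baab` has occurred. Intermediate states record partial matches; on a mismatch, fall back to the longest reusable overlap.
A 5-state machine:
        a   b  
>  s0   s0  s1 
   s1   s2  s1 
   s2   s3  s1 
   s3   s0  s4 
 * s4   s4  s4 
(> = start, * = accepting)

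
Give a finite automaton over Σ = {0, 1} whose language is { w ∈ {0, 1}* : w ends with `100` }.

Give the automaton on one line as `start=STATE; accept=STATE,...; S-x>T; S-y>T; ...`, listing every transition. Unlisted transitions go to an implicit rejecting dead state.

start=q0; accept=q3; q0-0>q0; q0-1>q1; q1-0>q2; q1-1>q1; q2-0>q3; q2-1>q1; q3-0>q0; q3-1>q1

Remember how much of `100` the current input suffix matches. State q0 means no match yet; q1 means the last symbol is `1`; q2 means the last 2 symbols are `10`; q3 means the last 3 symbols are `100`. Only q3 accepts. On a mismatch, fall back to the longest proper suffix that is still a prefix of `100`.
4 states suffice.
        0   1  
>  q0   q0  q1 
   q1   q2  q1 
   q2   q3  q1 
 * q3   q0  q1 
(> = start, * = accepting)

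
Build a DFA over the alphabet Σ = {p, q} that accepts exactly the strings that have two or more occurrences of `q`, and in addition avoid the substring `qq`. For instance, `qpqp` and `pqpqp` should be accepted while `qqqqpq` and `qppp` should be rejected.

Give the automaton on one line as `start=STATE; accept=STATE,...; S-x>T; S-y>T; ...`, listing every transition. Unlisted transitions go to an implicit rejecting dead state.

Build one automaton per condition and run them in lockstep. The first has 4 states tracking the count of `q`s, saturating at 3; the second has 3 states tracking partial matches of the forbidden pattern `qq`. A product state is a pair (one from each), accepting exactly when both do. After merging equivalent states the machine shrinks.
With 6 states:
       p  q 
>  A   A  B 
   B   C  D 
   C   C  E 
   D   D  D 
 * E   F  D 
 * F   F  E 
(> = start, * = accepting)

start=A; accept=E,F; A-p>A; A-q>B; B-p>C; B-q>D; C-p>C; C-q>E; D-p>D; D-q>D; E-p>F; E-q>D; F-p>F; F-q>E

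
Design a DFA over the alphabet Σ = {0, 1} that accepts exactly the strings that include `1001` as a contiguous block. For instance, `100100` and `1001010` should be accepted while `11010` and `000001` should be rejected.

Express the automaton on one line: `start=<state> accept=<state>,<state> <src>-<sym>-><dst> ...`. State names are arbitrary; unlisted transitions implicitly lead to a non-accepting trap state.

start=q0 accept=q4 q0-0->q0 q0-1->q1 q1-0->q2 q1-1->q1 q2-0->q3 q2-1->q1 q3-0->q0 q3-1->q4 q4-0->q4 q4-1->q4

Track how much of `1001` has been matched so far: state q0 is no progress, q4 is the absorbing accept state reached once `1001` has occurred. Intermediate states record partial matches; on a mismatch, fall back to the longest reusable overlap.
A 5-state machine:
        0   1  
>  q0   q0  q1 
   q1   q2  q1 
   q2   q3  q1 
   q3   q0  q4 
 * q4   q4  q4 
(> = start, * = accepting)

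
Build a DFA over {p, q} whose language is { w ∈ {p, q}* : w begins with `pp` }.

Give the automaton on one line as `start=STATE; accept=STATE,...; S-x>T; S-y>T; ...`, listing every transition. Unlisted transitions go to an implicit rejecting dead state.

start=A; accept=C; A-p>B; A-q>D; B-p>C; B-q>D; C-p>C; C-q>C; D-p>D; D-q>D

Check the first 2 symbols one by one: A through B record how many have matched `pp` so far; any wrong symbol goes to the dead state D. After all 2 match we enter the accepting sink C.
       p  q 
>  A   B  D 
   B   C  D 
 * C   C  C 
   D   D  D 
(> = start, * = accepting)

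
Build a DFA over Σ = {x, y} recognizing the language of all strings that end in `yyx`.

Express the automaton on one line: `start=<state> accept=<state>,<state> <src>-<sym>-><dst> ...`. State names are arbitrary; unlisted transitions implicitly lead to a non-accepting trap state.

Remember how much of `yyx` the current input suffix matches. State A means no match yet; B means the last symbol is `y`; C means the last 2 symbols are `yy`; D means the last 3 symbols are `yyx`. Only D accepts. On a mismatch, fall back to the longest proper suffix that is still a prefix of `yyx`.
4 states suffice.
       x  y 
>  A   A  B 
   B   A  C 
   C   D  C 
 * D   A  B 
(> = start, * = accepting)

start=A accept=D A-x->A A-y->B B-x->A B-y->C C-x->D C-y->C D-x->A D-y->B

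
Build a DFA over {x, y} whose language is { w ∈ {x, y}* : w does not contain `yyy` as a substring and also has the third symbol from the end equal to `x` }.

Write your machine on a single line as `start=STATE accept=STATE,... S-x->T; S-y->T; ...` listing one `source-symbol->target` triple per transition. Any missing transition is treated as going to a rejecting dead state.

start=A; accept=H,I,J,K; A-x->B; A-y->C; B-x->D; B-y->E; C-x->F; C-y->G; D-x->H; D-y->I; E-x->J; E-y->K; F-x->L; F-y->M; G-x->N; G-y->O; H-x->H; H-y->I; I-x->J; I-y->K; J-x->L; J-y->M; K-x->N; K-y->O; L-x->H; L-y->I; M-x->J; M-y->K; N-x->L; N-y->M; O-x->P; O-y->O; P-x->Q; P-y->R; Q-x->S; Q-y->T; R-x->U; R-y->V; S-x->S; S-y->T; T-x->U; T-y->V; U-x->Q; U-y->R; V-x->P; V-y->O

Run two small machines in parallel and take their product. One (4 states) tracks partial matches of the forbidden pattern `yyy`; the other (15 states) tracks the last 3 symbols read. Each combined state is a pair, one component from each; accept when both components accept.
       x  y 
>  A   B  C 
   B   D  E 
   C   F  G 
   D   H  I 
   E   J  K 
   F   L  M 
   G   N  O 
 * H   H  I 
 * I   J  K 
 * J   L  M 
 * K   N  O 
   L   H  I 
   M   J  K 
   N   L  M 
   O   P  O 
   P   Q  R 
   Q   S  T 
   R   U  V 
   S   S  T 
   T   U  V 
   U   Q  R 
   V   P  O 
(> = start, * = accepting)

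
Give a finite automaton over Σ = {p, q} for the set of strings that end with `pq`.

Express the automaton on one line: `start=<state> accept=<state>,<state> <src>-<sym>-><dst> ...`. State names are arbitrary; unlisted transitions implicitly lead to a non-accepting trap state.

Remember how much of `pq` the current input suffix matches. State A means no match yet; B means the last symbol is `p`; C means the last 2 symbols are `pq`. Only C accepts. On a mismatch, fall back to the longest proper suffix that is still a prefix of `pq`.
       p  q 
>  A   B  A 
   B   B  C 
 * C   B  A 
(> = start, * = accepting)

start=A accept=C A-p->B A-q->A B-p->B B-q->C C-p->B C-q->A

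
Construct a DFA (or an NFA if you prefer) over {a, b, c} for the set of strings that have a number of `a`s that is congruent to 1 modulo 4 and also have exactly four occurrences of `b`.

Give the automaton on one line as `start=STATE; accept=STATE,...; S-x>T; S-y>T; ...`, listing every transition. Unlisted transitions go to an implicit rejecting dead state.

start=q0; accept=q16; q0-a>q1; q0-b>q2; q0-c>q0; q1-a>q3; q1-b>q4; q1-c>q1; q2-a>q4; q2-b>q5; q2-c>q2; q3-a>q6; q3-b>q7; q3-c>q3; q4-a>q7; q4-b>q8; q4-c>q4; q5-a>q8; q5-b>q9; q5-c>q5; q6-a>q0; q6-b>q10; q6-c>q6; q7-a>q10; q7-b>q11; q7-c>q7; q8-a>q11; q8-b>q12; q8-c>q8; q9-a>q12; q9-b>q13; q9-c>q9; q10-a>q2; q10-b>q14; q10-c>q10; q11-a>q14; q11-b>q15; q11-c>q11; q12-a>q15; q12-b>q16; q12-c>q12; q13-a>q16; q13-b>q17; q13-c>q13; q14-a>q5; q14-b>q18; q14-c>q14; q15-a>q18; q15-b>q19; q15-c>q15; q16-a>q19; q16-b>q20; q16-c>q16; q17-a>q20; q17-b>q17; q17-c>q17; q18-a>q9; q18-b>q21; q18-c>q18; q19-a>q21; q19-b>q22; q19-c>q19; q20-a>q22; q20-b>q20; q20-c>q20; q21-a>q13; q21-b>q23; q21-c>q21; q22-a>q23; q22-b>q22; q22-c>q22; q23-a>q17; q23-b>q23; q23-c>q23

Build one automaton per condition and run them in lockstep. One (4 states) tracks the count of `a`s modulo 4; the other (6 states) tracks the count of `b`s, saturating at 5. Each combined state is a pair, one component from each; accept when both components accept.
With 24 states:
          a    b    c  
>  q0     q1   q2   q0 
   q1     q3   q4   q1 
   q2     q4   q5   q2 
   q3     q6   q7   q3 
   q4     q7   q8   q4 
   q5     q8   q9   q5 
   q6     q0  q10   q6 
   q7    q10  q11   q7 
   q8    q11  q12   q8 
   q9    q12  q13   q9 
   q10    q2  q14  q10 
   q11   q14  q15  q11 
   q12   q15  q16  q12 
   q13   q16  q17  q13 
   q14    q5  q18  q14 
   q15   q18  q19  q15 
 * q16   q19  q20  q16 
   q17   q20  q17  q17 
   q18    q9  q21  q18 
   q19   q21  q22  q19 
   q20   q22  q20  q20 
   q21   q13  q23  q21 
   q22   q23  q22  q22 
   q23   q17  q23  q23 
(> = start, * = accepting)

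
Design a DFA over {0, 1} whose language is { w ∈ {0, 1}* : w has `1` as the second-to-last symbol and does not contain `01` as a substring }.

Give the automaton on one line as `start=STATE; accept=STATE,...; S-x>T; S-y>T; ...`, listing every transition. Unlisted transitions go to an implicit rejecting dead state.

Handle the two conditions separately and then intersect. The first has 7 states tracking the last 2 symbols read; the second has 3 states tracking partial matches of the forbidden pattern `01`. A product state is a pair (one from each), accepting exactly when both do.
        0   1  
>  s0   s1  s2 
   s1   s3  s4 
   s2   s5  s6 
   s3   s3  s4 
   s4   s7  s8 
 * s5   s3  s4 
 * s6   s5  s6 
   s7   s9  s4 
   s8   s7  s8 
   s9   s9  s4 
(> = start, * = accepting)

start=s0; accept=s5,s6; s0-0>s1; s0-1>s2; s1-0>s3; s1-1>s4; s2-0>s5; s2-1>s6; s3-0>s3; s3-1>s4; s4-0>s7; s4-1>s8; s5-0>s3; s5-1>s4; s6-0>s5; s6-1>s6; s7-0>s9; s7-1>s4; s8-0>s7; s8-1>s8; s9-0>s9; s9-1>s4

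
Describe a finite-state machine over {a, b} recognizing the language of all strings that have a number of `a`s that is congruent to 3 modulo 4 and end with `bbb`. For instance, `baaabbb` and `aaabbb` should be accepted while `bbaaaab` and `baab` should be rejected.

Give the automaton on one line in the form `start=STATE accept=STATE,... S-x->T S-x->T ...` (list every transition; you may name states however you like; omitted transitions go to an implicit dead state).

start=q0 accept=q15 q0-a->q1 q0-b->q2 q1-a->q3 q1-b->q4 q2-a->q1 q2-b->q5 q3-a->q6 q3-b->q7 q4-a->q3 q4-b->q8 q5-a->q1 q5-b->q9 q6-a->q0 q6-b->q10 q7-a->q6 q7-b->q11 q8-a->q3 q8-b->q12 q9-a->q1 q9-b->q9 q10-a->q0 q10-b->q13 q11-a->q6 q11-b->q14 q12-a->q3 q12-b->q12 q13-a->q0 q13-b->q15 q14-a->q6 q14-b->q14 q15-a->q0 q15-b->q15

Handle the two conditions separately and then intersect. One (4 states) tracks the count of `a`s modulo 4; the other (4 states) tracks how much of the suffix `bbb` has currently been matched. Each combined state is a pair, one component from each; accept when both components accept.
With 16 states:
          a    b  
>  q0     q1   q2 
   q1     q3   q4 
   q2     q1   q5 
   q3     q6   q7 
   q4     q3   q8 
   q5     q1   q9 
   q6     q0  q10 
   q7     q6  q11 
   q8     q3  q12 
   q9     q1   q9 
   q10    q0  q13 
   q11    q6  q14 
   q12    q3  q12 
   q13    q0  q15 
   q14    q6  q14 
 * q15    q0  q15 
(> = start, * = accepting)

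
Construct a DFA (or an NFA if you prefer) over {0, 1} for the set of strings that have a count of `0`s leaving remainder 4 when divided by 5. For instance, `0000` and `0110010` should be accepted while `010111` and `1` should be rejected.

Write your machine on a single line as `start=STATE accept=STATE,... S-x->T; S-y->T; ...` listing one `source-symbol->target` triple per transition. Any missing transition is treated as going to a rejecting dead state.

The only thing that matters is how many `0`s have appeared, reduced mod 5. Use one state per residue: q0 for 0, …, q4 for 4. Reading `0` moves to the next residue; anything else stays put. q4 is accepting.
        0   1  
>  q0   q1  q0 
   q1   q2  q1 
   q2   q3  q2 
   q3   q4  q3 
 * q4   q0  q4 
(> = start, * = accepting)

start=q0; accept=q4; q0-0->q1; q0-1->q0; q1-0->q2; q1-1->q1; q2-0->q3; q2-1->q2; q3-0->q4; q3-1->q3; q4-0->q0; q4-1->q4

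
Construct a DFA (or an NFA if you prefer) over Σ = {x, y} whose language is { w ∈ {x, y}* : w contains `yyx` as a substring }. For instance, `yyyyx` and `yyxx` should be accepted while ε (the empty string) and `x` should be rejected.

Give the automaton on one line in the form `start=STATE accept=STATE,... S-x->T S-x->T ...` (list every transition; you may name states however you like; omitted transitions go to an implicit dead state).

States A..C record the length of the longest prefix of `yyx` that matches the current input suffix. Reaching D means `yyx` has been seen, and we stay there forever. Accept from D.
A 4-state machine:
       x  y 
>  A   A  B 
   B   A  C 
   C   D  C 
 * D   D  D 
(> = start, * = accepting)

start=A accept=D A-x->A A-y->B B-x->A B-y->C C-x->D C-y->C D-x->D D-y->D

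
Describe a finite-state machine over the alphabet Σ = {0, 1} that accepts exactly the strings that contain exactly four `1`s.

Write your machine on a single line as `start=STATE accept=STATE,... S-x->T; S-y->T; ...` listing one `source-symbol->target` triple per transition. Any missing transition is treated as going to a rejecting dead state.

Count `1`s, saturating at 5: states S0 through S4 mean 0 through 4 `1`s seen; S5 means more than 4. Each `1` increments (capped at S5); other symbols loop. Accept from {S4}.
With 6 states:
        0   1  
>  S0   S0  S1 
   S1   S1  S2 
   S2   S2  S3 
   S3   S3  S4 
 * S4   S4  S5 
   S5   S5  S5 
(> = start, * = accepting)

start=S0; accept=S4; S0-0->S0; S0-1->S1; S1-0->S1; S1-1->S2; S2-0->S2; S2-1->S3; S3-0->S3; S3-1->S4; S4-0->S4; S4-1->S5; S5-0->S5; S5-1->S5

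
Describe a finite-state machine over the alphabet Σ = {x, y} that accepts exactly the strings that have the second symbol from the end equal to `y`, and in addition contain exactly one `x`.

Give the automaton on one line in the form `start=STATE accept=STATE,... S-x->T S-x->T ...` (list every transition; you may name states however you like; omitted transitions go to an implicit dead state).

start=s0 accept=s5,s6 s0-x->s1 s0-y->s2 s1-x->s3 s1-y->s4 s2-x->s5 s2-y->s2 s3-x->s3 s3-y->s3 s4-x->s3 s4-y->s6 s5-x->s3 s5-y->s4 s6-x->s3 s6-y->s6

Handle the two conditions separately and then intersect. One (7 states) tracks the last 2 symbols read; the other (3 states) tracks the count of `x`s, saturating at 2. Each combined state is a pair, one component from each; accept when both components accept. Minimizing collapses redundant product states.
        x   y  
>  s0   s1  s2 
   s1   s3  s4 
   s2   s5  s2 
   s3   s3  s3 
   s4   s3  s6 
 * s5   s3  s4 
 * s6   s3  s6 
(> = start, * = accepting)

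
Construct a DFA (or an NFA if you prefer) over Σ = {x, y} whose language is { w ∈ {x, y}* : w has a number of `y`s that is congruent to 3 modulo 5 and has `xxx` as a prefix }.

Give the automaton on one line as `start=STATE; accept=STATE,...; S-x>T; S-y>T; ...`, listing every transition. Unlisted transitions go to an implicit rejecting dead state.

Handle the two conditions separately and then intersect. The first has 5 states tracking the count of `y`s modulo 5; the second has 5 states tracking whether the input so far still matches the prefix `xxx`. A product state is a pair (one from each), accepting exactly when both do.
With 13 states:
          x    y  
>  q0     q1   q2 
   q1     q3   q2 
   q2     q2   q4 
   q3     q5   q2 
   q4     q4   q6 
   q5     q5   q7 
   q6     q6   q8 
   q7     q7   q9 
   q8     q8  q10 
   q9     q9  q11 
   q10   q10   q2 
 * q11   q11  q12 
   q12   q12   q5 
(> = start, * = accepting)

start=q0; accept=q11; q0-x>q1; q0-y>q2; q1-x>q3; q1-y>q2; q2-x>q2; q2-y>q4; q3-x>q5; q3-y>q2; q4-x>q4; q4-y>q6; q5-x>q5; q5-y>q7; q6-x>q6; q6-y>q8; q7-x>q7; q7-y>q9; q8-x>q8; q8-y>q10; q9-x>q9; q9-y>q11; q10-x>q10; q10-y>q2; q11-x>q11; q11-y>q12; q12-x>q12; q12-y>q5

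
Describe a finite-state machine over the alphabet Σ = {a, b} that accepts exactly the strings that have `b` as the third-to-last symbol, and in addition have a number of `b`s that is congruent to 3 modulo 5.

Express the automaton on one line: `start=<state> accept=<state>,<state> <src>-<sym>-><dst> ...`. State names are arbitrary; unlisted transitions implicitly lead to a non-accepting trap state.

Build one automaton per condition and run them in lockstep. The first has 15 states tracking the last 3 symbols read; the second has 5 states tracking the count of `b`s modulo 5. A product state is a pair (one from each), accepting exactly when both do. After merging equivalent states the machine shrinks.
A 16-state machine:
          a    b  
>  S0     S0   S1 
   S1     S2   S3 
   S2     S2   S4 
   S3     S5   S6 
   S4     S5   S7 
   S5     S8   S9 
 * S6    S10  S11 
   S7    S10  S11 
   S8     S8  S12 
 * S9    S13  S11 
 * S10   S14  S11 
   S11   S11   S0 
   S12   S13  S11 
   S13   S14  S11 
 * S14   S15  S11 
   S15   S15  S11 
(> = start, * = accepting)

start=S0 accept=S6,S9,S10,S14 S0-a->S0 S0-b->S1 S1-a->S2 S1-b->S3 S2-a->S2 S2-b->S4 S3-a->S5 S3-b->S6 S4-a->S5 S4-b->S7 S5-a->S8 S5-b->S9 S6-a->S10 S6-b->S11 S7-a->S10 S7-b->S11 S8-a->S8 S8-b->S12 S9-a->S13 S9-b->S11 S10-a->S14 S10-b->S11 S11-a->S11 S11-b->S0 S12-a->S13 S12-b->S11 S13-a->S14 S13-b->S11 S14-a->S15 S14-b->S11 S15-a->S15 S15-b->S11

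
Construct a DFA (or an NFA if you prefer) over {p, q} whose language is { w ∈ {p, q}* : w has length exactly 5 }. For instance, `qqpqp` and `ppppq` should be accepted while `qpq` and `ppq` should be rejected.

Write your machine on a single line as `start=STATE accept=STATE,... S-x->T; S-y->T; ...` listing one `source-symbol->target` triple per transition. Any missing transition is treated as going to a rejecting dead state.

Count input length up to 6: every symbol moves from s0 toward s6, which means 'more than 5' and absorbs. Accept from {s5}.
7 states suffice.
        p   q  
>  s0   s1  s1 
   s1   s2  s2 
   s2   s3  s3 
   s3   s4  s4 
   s4   s5  s5 
 * s5   s6  s6 
   s6   s6  s6 
(> = start, * = accepting)

start=s0; accept=s5; s0-p->s1; s0-q->s1; s1-p->s2; s1-q->s2; s2-p->s3; s2-q->s3; s3-p->s4; s3-q->s4; s4-p->s5; s4-q->s5; s5-p->s6; s5-q->s6; s6-p->s6; s6-q->s6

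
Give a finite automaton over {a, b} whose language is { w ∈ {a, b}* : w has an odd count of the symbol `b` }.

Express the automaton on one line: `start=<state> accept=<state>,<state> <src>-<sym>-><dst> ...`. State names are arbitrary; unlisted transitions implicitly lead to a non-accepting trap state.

start=q0 accept=q1 q0-a->q0 q0-b->q1 q1-a->q1 q1-b->q0

The only thing that matters is how many `b`s have appeared, reduced mod 2. Use one state per residue: q0 for 0, …, q1 for 1. Reading `b` moves to the next residue; anything else stays put. q1 is accepting.
        a   b  
>  q0   q0  q1 
 * q1   q1  q0 
(> = start, * = accepting)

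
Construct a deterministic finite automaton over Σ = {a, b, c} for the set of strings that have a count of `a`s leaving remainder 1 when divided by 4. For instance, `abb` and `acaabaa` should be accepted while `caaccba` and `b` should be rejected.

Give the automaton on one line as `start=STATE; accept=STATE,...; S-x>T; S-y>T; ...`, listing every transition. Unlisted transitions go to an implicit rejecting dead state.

start=q0; accept=q1; q0-a>q1; q0-b>q0; q0-c>q0; q1-a>q2; q1-b>q1; q1-c>q1; q2-a>q3; q2-b>q2; q2-c>q2; q3-a>q0; q3-b>q3; q3-c>q3

The only thing that matters is how many `a`s have appeared, reduced mod 4. Use one state per residue: q0 for 0, …, q3 for 3. Reading `a` moves to the next residue; anything else stays put. q1 is accepting.
4 states suffice.
        a   b   c  
>  q0   q1  q0  q0 
 * q1   q2  q1  q1 
   q2   q3  q2  q2 
   q3   q0  q3  q3 
(> = start, * = accepting)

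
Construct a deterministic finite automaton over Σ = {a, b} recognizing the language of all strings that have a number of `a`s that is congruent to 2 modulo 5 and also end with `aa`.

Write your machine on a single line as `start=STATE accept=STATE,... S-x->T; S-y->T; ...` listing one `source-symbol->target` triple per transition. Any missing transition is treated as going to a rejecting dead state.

Run two small machines in parallel and take their product. The first has 5 states tracking the count of `a`s modulo 5; the second has 3 states tracking how much of the suffix `aa` has currently been matched. A product state is a pair (one from each), accepting exactly when both do. Equivalent product states are then merged.
        a   b  
>  s0   s1  s0 
   s1   s2  s3 
 * s2   s4  s5 
   s3   s5  s3 
   s4   s6  s4 
   s5   s4  s5 
   s6   s0  s6 
(> = start, * = accepting)

start=s0; accept=s2; s0-a->s1; s0-b->s0; s1-a->s2; s1-b->s3; s2-a->s4; s2-b->s5; s3-a->s5; s3-b->s3; s4-a->s6; s4-b->s4; s5-a->s4; s5-b->s5; s6-a->s0; s6-b->s6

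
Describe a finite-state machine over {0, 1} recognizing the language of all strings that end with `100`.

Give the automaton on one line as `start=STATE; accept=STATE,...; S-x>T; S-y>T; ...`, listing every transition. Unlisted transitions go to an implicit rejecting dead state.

start=s0; accept=s3; s0-0>s0; s0-1>s1; s1-0>s2; s1-1>s1; s2-0>s3; s2-1>s1; s3-0>s0; s3-1>s1

Remember how much of `100` the current input suffix matches. State s0 means no match yet; s1 means the last symbol is `1`; s2 means the last 2 symbols are `10`; s3 means the last 3 symbols are `100`. Only s3 accepts. On a mismatch, fall back to the longest proper suffix that is still a prefix of `100`.
With 4 states:
        0   1  
>  s0   s0  s1 
   s1   s2  s1 
   s2   s3  s1 
 * s3   s0  s1 
(> = start, * = accepting)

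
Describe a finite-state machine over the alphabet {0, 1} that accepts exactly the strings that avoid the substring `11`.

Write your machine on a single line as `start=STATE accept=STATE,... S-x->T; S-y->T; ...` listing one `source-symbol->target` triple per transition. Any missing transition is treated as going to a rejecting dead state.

start=q0; accept=q0,q1; q0-0->q0; q0-1->q1; q1-0->q0; q1-1->q2; q2-0->q2; q2-1->q2

This is the complement of 'contains `11`'. Use the same substring-matching states — q0 through q2 holding how much of `11` has just been matched — but flip the accepting set: everything except the trap q2 accepts.
3 states suffice.
        0   1  
>* q0   q0  q1 
 * q1   q0  q2 
   q2   q2  q2 
(> = start, * = accepting)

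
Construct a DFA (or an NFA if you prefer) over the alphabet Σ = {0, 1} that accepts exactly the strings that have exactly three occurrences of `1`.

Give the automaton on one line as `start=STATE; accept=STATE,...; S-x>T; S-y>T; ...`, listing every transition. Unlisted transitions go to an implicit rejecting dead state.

Only the number of `1`s matters, and only up to 4. Make a chain S0 → S1 → S2 → S3 → S4 advanced by each `1` (with S4 absorbing); every other symbol self-loops. The accepting set is {S3}.
        0   1  
>  S0   S0  S1 
   S1   S1  S2 
   S2   S2  S3 
 * S3   S3  S4 
   S4   S4  S4 
(> = start, * = accepting)

start=S0; accept=S3; S0-0>S0; S0-1>S1; S1-0>S1; S1-1>S2; S2-0>S2; S2-1>S3; S3-0>S3; S3-1>S4; S4-0>S4; S4-1>S4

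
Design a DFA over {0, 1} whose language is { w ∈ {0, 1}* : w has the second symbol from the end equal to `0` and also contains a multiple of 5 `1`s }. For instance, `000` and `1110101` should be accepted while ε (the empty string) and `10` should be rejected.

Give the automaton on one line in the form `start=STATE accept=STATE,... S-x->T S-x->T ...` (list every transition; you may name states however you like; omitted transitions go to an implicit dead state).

start=s0 accept=s3,s8 s0-0->s1 s0-1->s2 s1-0->s3 s1-1->s2 s2-0->s2 s2-1->s4 s3-0->s3 s3-1->s2 s4-0->s4 s4-1->s5 s5-0->s5 s5-1->s6 s6-0->s7 s6-1->s0 s7-0->s7 s7-1->s8 s8-0->s1 s8-1->s2

Build one automaton per condition and run them in lockstep. The first has 7 states tracking the last 2 symbols read; the second has 5 states tracking the count of `1`s modulo 5. A product state is a pair (one from each), accepting exactly when both do. Minimizing collapses redundant product states.
        0   1  
>  s0   s1  s2 
   s1   s3  s2 
   s2   s2  s4 
 * s3   s3  s2 
   s4   s4  s5 
   s5   s5  s6 
   s6   s7  s0 
   s7   s7  s8 
 * s8   s1  s2 
(> = start, * = accepting)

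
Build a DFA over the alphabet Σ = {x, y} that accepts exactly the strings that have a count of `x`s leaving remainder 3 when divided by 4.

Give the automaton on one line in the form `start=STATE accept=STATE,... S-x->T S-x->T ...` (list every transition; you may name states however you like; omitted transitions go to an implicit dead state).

start=A accept=D A-x->B A-y->A B-x->C B-y->B C-x->D C-y->C D-x->A D-y->D

Keep the running count of `x`s modulo 4: each `x` advances along the cycle A → B → C → D → A while other symbols loop. Accept at D.
4 states suffice.
       x  y 
>  A   B  A 
   B   C  B 
   C   D  C 
 * D   A  D 
(> = start, * = accepting)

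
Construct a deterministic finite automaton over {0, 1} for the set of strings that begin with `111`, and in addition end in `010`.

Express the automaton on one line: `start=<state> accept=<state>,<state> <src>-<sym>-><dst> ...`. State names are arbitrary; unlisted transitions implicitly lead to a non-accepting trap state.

start=A accept=K A-0->B A-1->C B-0->B B-1->D C-0->B C-1->E D-0->F D-1->G E-0->B E-1->H F-0->B F-1->D G-0->B G-1->G H-0->I H-1->H I-0->I I-1->J J-0->K J-1->H K-0->I K-1->J

Handle the two conditions separately and then intersect. The first has 5 states tracking whether the input so far still matches the prefix `111`; the second has 4 states tracking how much of the suffix `010` has currently been matched. A product state is a pair (one from each), accepting exactly when both do.
With 11 states:
       0  1 
>  A   B  C 
   B   B  D 
   C   B  E 
   D   F  G 
   E   B  H 
   F   B  D 
   G   B  G 
   H   I  H 
   I   I  J 
   J   K  H 
 * K   I  J 
(> = start, * = accepting)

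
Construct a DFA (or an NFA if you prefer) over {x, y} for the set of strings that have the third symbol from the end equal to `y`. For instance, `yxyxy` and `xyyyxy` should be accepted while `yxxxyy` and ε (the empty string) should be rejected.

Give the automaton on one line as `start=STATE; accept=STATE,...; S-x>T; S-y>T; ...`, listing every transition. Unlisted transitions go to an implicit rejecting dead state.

Because acceptance depends on a position counted from the end, the machine has to buffer the most recent 3 symbols. Make each state the string of the last up-to-3 symbols read; on input `x` shift the window left and append `x`. Accept when the buffered window has length 3 and begins with `y`.
15 states suffice.
       x  y 
>  A   B  C 
   B   D  E 
   C   F  G 
   D   H  I 
   E   J  K 
   F   L  M 
   G   N  O 
   H   H  I 
   I   J  K 
   J   L  M 
   K   N  O 
 * L   H  I 
 * M   J  K 
 * N   L  M 
 * O   N  O 
(> = start, * = accepting)

start=A; accept=L,M,N,O; A-x>B; A-y>C; B-x>D; B-y>E; C-x>F; C-y>G; D-x>H; D-y>I; E-x>J; E-y>K; F-x>L; F-y>M; G-x>N; G-y>O; H-x>H; H-y>I; I-x>J; I-y>K; J-x>L; J-y>M; K-x>N; K-y>O; L-x>H; L-y>I; M-x>J; M-y>K; N-x>L; N-y>M; O-x>N; O-y>O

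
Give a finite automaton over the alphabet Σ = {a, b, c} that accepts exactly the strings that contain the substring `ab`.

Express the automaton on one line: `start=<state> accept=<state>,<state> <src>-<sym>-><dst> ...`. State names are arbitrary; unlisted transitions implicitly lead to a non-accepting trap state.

start=q0 accept=q2 q0-a->q1 q0-b->q0 q0-c->q0 q1-a->q1 q1-b->q2 q1-c->q0 q2-a->q2 q2-b->q2 q2-c->q2

States q0..q1 record the length of the longest prefix of `ab` that matches the current input suffix. Reaching q2 means `ab` has been seen, and we stay there forever. Accept from q2.
A 3-state machine:
        a   b   c  
>  q0   q1  q0  q0 
   q1   q1  q2  q0 
 * q2   q2  q2  q2 
(> = start, * = accepting)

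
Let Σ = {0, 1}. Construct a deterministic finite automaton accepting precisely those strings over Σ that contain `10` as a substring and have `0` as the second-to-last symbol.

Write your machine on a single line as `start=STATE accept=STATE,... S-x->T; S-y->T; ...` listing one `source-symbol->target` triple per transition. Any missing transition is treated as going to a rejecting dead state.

start=S0; accept=S3,S4; S0-0->S0; S0-1->S1; S1-0->S2; S1-1->S1; S2-0->S3; S2-1->S4; S3-0->S3; S3-1->S4; S4-0->S2; S4-1->S1

Run two small machines in parallel and take their product. The first has 3 states tracking whether and how much of `10` has been seen; the second has 7 states tracking the last 2 symbols read. A product state is a pair (one from each), accepting exactly when both do. Minimizing collapses redundant product states.
5 states suffice.
        0   1  
>  S0   S0  S1 
   S1   S2  S1 
   S2   S3  S4 
 * S3   S3  S4 
 * S4   S2  S1 
(> = start, * = accepting)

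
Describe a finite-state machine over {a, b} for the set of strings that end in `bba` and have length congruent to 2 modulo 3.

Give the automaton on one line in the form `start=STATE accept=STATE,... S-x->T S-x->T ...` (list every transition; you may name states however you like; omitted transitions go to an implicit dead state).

start=s0 accept=s5 s0-a->s1 s0-b->s1 s1-a->s2 s1-b->s2 s2-a->s0 s2-b->s3 s3-a->s1 s3-b->s4 s4-a->s5 s4-b->s2 s5-a->s0 s5-b->s3

Build one automaton per condition and run them in lockstep. The first has 4 states tracking how much of the suffix `bba` has currently been matched; the second has 3 states tracking the input length modulo 3. A product state is a pair (one from each), accepting exactly when both do. Minimizing collapses redundant product states.
        a   b  
>  s0   s1  s1 
   s1   s2  s2 
   s2   s0  s3 
   s3   s1  s4 
   s4   s5  s2 
 * s5   s0  s3 
(> = start, * = accepting)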